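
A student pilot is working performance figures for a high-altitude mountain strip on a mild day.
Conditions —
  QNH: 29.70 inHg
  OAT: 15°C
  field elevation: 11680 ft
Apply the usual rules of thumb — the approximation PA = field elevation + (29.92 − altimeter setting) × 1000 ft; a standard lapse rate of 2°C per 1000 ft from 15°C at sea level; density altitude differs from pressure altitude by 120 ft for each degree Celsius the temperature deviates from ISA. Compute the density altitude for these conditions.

Pressure altitude = 11680 + (29.92 − 29.70) × 1000 = 11680 + (+220) = 11900 ft.
ISA temperature at 11900 ft = 15 − 2 × (11900/1000) = -8.8°C.
ISA deviation = 15 − (-8.8) = +23.8°C.
Density altitude = 11900 + 120 × (23.8) = 14756 ft.

14756 ft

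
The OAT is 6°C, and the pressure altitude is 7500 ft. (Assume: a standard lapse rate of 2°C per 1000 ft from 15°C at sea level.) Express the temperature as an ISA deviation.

ISA+6°C

ISA temperature at 7500 ft = 15 − 2 × (7500/1000) = 0°C.
Deviation = OAT − ISA = 6 − 0 = +6°C.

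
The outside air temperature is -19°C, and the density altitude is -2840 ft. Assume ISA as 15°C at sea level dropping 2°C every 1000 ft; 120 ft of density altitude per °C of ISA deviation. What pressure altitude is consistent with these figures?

DA = PA + 120 × (OAT − (15 − 2·PA/1000)) = PA + 120·OAT − 1800 + 0.24·PA = 1.24·PA + 120·OAT − 1800.
So 1.24·PA = -2840 − 120 × (-19) + 1800 = 1240.
PA = 1240 / 1.24 = 1000 ft.

1000 ft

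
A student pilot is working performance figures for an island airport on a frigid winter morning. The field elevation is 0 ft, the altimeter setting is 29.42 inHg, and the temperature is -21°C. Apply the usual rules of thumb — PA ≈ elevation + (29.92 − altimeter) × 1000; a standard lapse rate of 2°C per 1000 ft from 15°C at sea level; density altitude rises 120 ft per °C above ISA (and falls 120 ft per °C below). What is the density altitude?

-3700 ft

Pressure altitude = 0 + (29.92 − 29.42) × 1000 = 0 + (+500) = 500 ft.
ISA temperature at 500 ft = 15 − 2 × (500/1000) = 14°C.
ISA deviation = -21 − 14 = -35°C.
Density altitude = 500 + 120 × (-35) = -3700 ft.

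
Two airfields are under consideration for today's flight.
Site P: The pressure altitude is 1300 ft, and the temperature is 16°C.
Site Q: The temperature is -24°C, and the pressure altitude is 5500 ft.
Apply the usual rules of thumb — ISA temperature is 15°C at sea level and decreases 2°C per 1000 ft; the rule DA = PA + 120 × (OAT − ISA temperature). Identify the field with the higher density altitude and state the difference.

Site Q by 408 ft

Site P: ISA temp = 12.4°C, deviation +3.6°C, DA = 1300 + 120 × 3.6 = 1732 ft.
Site Q: ISA temp = 4°C, deviation -28°C, DA = 5500 + 120 × (-28) = 2140 ft.
Site Q is higher by 2140 − 1732 = 408 ft.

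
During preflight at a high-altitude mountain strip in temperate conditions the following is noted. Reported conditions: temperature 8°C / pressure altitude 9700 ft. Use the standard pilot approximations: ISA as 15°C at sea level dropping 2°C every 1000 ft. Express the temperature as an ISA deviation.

ISA+12.4°C

ISA temperature at 9700 ft = 15 − 2 × (9700/1000) = -4.4°C.
Deviation = OAT − ISA = 8 − (-4.4) = +12.4°C.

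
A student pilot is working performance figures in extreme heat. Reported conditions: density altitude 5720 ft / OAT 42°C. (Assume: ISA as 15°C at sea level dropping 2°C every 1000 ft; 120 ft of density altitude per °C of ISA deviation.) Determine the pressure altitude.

2000 ft

DA = PA + 120 × (OAT − (15 − 2·PA/1000)) = PA + 120·OAT − 1800 + 0.24·PA = 1.24·PA + 120·OAT − 1800.
So 1.24·PA = 5720 − 120 × 42 + 1800 = 2480.
PA = 2480 / 1.24 = 2000 ft.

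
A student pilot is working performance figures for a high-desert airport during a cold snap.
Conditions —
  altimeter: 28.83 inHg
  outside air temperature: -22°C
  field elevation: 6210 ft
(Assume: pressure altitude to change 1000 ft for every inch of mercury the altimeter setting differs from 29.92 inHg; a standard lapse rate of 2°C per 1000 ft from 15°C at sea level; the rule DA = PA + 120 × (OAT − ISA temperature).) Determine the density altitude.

Pressure altitude = 6210 + (29.92 − 28.83) × 1000 = 6210 + (+1090) = 7300 ft.
ISA temperature at 7300 ft = 15 − 2 × (7300/1000) = 0.4°C.
ISA deviation = -22 − 0.4 = -22.4°C.
Density altitude = 7300 + 120 × (-22.4) = 4612 ft.

4612 ft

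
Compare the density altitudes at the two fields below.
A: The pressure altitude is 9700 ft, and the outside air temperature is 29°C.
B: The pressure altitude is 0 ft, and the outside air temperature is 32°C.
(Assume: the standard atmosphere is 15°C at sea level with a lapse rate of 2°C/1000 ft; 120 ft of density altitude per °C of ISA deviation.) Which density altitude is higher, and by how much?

A: ISA temp = -4.4°C, deviation +33.4°C, DA = 9700 + 120 × 33.4 = 13708 ft.
B: ISA temp = 15°C, deviation +17°C, DA = 0 + 120 × 17 = 2040 ft.
A is higher by 13708 − 2040 = 11668 ft.

A by 11668 ft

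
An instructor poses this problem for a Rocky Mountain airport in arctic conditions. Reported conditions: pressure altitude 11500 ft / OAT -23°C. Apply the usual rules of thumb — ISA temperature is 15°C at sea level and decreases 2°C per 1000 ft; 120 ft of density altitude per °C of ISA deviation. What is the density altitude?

9700 ft

ISA temperature at 11500 ft = 15 − 2 × (11500/1000) = -8°C.
ISA deviation = -23 − (-8) = -15°C.
Density altitude = 11500 + 120 × (-15) = 11500 + (-1800) = 9700 ft.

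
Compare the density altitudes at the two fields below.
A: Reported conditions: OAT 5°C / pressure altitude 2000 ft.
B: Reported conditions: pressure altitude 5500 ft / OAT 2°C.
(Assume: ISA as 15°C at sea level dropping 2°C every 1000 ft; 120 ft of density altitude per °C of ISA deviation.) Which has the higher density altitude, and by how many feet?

A: ISA temp = 11°C, deviation -6°C, DA = 2000 + 120 × (-6) = 1280 ft.
B: ISA temp = 4°C, deviation -2°C, DA = 5500 + 120 × (-2) = 5260 ft.
B is higher by 5260 − 1280 = 3980 ft.

B by 3980 ft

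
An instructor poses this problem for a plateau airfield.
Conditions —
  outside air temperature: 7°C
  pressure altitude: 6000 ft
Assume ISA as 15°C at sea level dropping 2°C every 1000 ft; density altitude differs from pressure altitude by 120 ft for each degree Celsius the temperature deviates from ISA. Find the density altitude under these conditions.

ISA temperature at 6000 ft = 15 − 2 × (6000/1000) = 3°C.
ISA deviation = 7 − 3 = +4°C.
Density altitude = 6000 + 120 × (4) = 6000 + (+480) = 6480 ft.

6480 ft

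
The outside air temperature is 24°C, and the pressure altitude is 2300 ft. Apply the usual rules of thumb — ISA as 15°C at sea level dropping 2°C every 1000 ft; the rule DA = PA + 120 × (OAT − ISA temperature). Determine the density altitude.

ISA temperature at 2300 ft = 15 − 2 × (2300/1000) = 10.4°C.
ISA deviation = 24 − 10.4 = +13.6°C.
Density altitude = 2300 + 120 × (13.6) = 2300 + (+1632) = 3932 ft.

3932 ft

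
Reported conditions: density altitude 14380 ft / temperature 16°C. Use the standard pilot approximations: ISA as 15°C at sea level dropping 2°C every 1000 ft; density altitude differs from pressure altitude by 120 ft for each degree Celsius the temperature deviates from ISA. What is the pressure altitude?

DA = PA + 120 × (OAT − (15 − 2·PA/1000)) = PA + 120·OAT − 1800 + 0.24·PA = 1.24·PA + 120·OAT − 1800.
So 1.24·PA = 14380 − 120 × 16 + 1800 = 14260.
PA = 14260 / 1.24 = 11500 ft.

11500 ft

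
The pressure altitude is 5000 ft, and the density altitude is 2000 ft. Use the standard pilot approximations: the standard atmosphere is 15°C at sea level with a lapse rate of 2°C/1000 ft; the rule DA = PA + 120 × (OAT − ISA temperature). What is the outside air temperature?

-20°C

Density altitude − pressure altitude = 2000 − 5000 = -3000 ft.
At 120 ft/°C that is an ISA deviation of -3000/120 = -25°C.
ISA temperature at 5000 ft = 15 − 2 × (5000/1000) = 5°C.
OAT = ISA + deviation = 5 + (-25) = -20°C.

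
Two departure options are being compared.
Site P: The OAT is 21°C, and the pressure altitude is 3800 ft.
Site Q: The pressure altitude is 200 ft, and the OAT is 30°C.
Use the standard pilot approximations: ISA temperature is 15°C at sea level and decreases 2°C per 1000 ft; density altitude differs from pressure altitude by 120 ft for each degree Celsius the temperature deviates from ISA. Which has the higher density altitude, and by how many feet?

Site P by 3384 ft

Site P: ISA temp = 7.4°C, deviation +13.6°C, DA = 3800 + 120 × 13.6 = 5432 ft.
Site Q: ISA temp = 14.6°C, deviation +15.4°C, DA = 200 + 120 × 15.4 = 2048 ft.
Site P is higher by 5432 − 2048 = 3384 ft.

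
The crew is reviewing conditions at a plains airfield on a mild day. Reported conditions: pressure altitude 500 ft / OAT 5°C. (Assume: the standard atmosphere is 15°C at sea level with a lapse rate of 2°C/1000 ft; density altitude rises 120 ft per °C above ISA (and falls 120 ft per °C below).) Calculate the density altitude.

-580 ft

ISA temperature at 500 ft = 15 − 2 × (500/1000) = 14°C.
ISA deviation = 5 − 14 = -9°C.
Density altitude = 500 + 120 × (-9) = 500 + (-1080) = -580 ft.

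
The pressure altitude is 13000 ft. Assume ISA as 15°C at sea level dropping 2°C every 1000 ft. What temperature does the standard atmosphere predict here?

ISA temperature = 15 − 2 × (13000/1000) = 15 − 26 = -11°C.

-11°C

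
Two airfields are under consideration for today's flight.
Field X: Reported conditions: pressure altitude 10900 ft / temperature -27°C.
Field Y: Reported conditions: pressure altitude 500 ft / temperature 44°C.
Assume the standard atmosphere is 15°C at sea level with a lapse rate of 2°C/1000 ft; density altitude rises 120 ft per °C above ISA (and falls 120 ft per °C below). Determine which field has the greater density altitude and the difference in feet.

Field X: ISA temp = -6.8°C, deviation -20.2°C, DA = 10900 + 120 × (-20.2) = 8476 ft.
Field Y: ISA temp = 14°C, deviation +30°C, DA = 500 + 120 × 30 = 4100 ft.
Field X is higher by 8476 − 4100 = 4376 ft.

Field X by 4376 ft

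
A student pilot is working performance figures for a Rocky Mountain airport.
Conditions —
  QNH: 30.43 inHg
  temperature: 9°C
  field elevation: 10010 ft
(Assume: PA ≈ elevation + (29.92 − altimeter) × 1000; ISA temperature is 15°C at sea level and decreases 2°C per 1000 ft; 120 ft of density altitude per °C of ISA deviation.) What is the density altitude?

Pressure altitude = 10010 + (29.92 − 30.43) × 1000 = 10010 + (-510) = 9500 ft.
ISA temperature at 9500 ft = 15 − 2 × (9500/1000) = -4°C.
ISA deviation = 9 − (-4) = +13°C.
Density altitude = 9500 + 120 × (13) = 11060 ft.

11060 ft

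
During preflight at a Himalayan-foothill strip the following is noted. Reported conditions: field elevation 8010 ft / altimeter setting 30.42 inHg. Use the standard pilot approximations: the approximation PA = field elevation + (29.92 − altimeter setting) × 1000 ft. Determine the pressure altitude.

7510 ft

Pressure correction = (29.92 − 30.42) × 1000 = -500 ft.
Pressure altitude = 8010 + (-500) = 7510 ft.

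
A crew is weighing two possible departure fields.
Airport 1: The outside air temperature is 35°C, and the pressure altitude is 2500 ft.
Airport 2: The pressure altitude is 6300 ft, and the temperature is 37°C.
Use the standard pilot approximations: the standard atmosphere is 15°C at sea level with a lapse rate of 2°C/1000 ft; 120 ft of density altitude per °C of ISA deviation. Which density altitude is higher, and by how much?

Airport 1: ISA temp = 10°C, deviation +25°C, DA = 2500 + 120 × 25 = 5500 ft.
Airport 2: ISA temp = 2.4°C, deviation +34.6°C, DA = 6300 + 120 × 34.6 = 10452 ft.
Airport 2 is higher by 10452 − 5500 = 4952 ft.

Airport 2 by 4952 ft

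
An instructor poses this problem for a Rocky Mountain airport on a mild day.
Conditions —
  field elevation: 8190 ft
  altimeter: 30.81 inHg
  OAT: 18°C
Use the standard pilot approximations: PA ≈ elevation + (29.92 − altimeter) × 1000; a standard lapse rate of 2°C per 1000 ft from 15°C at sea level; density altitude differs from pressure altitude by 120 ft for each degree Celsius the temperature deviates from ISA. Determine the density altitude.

Pressure altitude = 8190 + (29.92 − 30.81) × 1000 = 8190 + (-890) = 7300 ft.
ISA temperature at 7300 ft = 15 − 2 × (7300/1000) = 0.4°C.
ISA deviation = 18 − 0.4 = +17.6°C.
Density altitude = 7300 + 120 × (17.6) = 9412 ft.

9412 ft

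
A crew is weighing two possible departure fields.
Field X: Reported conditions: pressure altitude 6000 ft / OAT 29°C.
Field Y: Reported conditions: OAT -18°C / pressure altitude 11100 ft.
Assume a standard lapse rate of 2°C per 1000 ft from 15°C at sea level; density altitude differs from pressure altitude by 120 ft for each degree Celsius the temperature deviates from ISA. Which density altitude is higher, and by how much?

Field X: ISA temp = 3°C, deviation +26°C, DA = 6000 + 120 × 26 = 9120 ft.
Field Y: ISA temp = -7.2°C, deviation -10.8°C, DA = 11100 + 120 × (-10.8) = 9804 ft.
Field Y is higher by 9804 − 9120 = 684 ft.

Field Y by 684 ft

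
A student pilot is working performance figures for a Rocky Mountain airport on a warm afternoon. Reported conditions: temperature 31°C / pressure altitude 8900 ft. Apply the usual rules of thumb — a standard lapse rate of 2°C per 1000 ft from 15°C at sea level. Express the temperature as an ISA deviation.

ISA+33.8°C

ISA temperature at 8900 ft = 15 − 2 × (8900/1000) = -2.8°C.
Deviation = OAT − ISA = 31 − (-2.8) = +33.8°C.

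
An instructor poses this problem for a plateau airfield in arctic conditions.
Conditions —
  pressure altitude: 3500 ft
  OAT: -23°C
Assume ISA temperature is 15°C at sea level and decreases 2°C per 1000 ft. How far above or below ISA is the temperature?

ISA temperature at 3500 ft = 15 − 2 × (3500/1000) = 8°C.
Deviation = OAT − ISA = -23 − 8 = -31°C.

ISA-31°C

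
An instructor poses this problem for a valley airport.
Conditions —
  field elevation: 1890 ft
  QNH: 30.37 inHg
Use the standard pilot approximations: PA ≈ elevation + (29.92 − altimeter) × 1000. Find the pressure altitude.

Pressure correction = (29.92 − 30.37) × 1000 = -450 ft.
Pressure altitude = 1890 + (-450) = 1440 ft.

1440 ft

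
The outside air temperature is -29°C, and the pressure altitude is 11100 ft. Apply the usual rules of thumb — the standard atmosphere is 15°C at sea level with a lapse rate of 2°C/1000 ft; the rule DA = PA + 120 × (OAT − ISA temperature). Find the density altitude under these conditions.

ISA temperature at 11100 ft = 15 − 2 × (11100/1000) = -7.2°C.
ISA deviation = -29 − (-7.2) = -21.8°C.
Density altitude = 11100 + 120 × (-21.8) = 11100 + (-2616) = 8484 ft.

8484 ft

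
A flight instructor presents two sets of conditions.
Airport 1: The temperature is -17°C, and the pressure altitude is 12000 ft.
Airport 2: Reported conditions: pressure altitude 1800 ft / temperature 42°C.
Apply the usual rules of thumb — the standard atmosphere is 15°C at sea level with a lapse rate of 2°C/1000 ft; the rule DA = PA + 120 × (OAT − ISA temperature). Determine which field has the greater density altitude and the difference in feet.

Airport 1 by 5568 ft

Airport 1: ISA temp = -9°C, deviation -8°C, DA = 12000 + 120 × (-8) = 11040 ft.
Airport 2: ISA temp = 11.4°C, deviation +30.6°C, DA = 1800 + 120 × 30.6 = 5472 ft.
Airport 1 is higher by 11040 − 5472 = 5568 ft.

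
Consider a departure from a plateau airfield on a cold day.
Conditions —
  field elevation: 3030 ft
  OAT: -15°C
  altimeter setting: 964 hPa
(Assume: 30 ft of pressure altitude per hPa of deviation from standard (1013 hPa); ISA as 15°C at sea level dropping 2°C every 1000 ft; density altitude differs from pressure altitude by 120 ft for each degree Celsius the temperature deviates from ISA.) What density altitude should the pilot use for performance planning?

1980 ft

Pressure altitude = 3030 + (1013 − 964) × 30 = 3030 + (+1470) = 4500 ft.
ISA temperature at 4500 ft = 15 − 2 × (4500/1000) = 6°C.
ISA deviation = -15 − 6 = -21°C.
Density altitude = 4500 + 120 × (-21) = 1980 ft.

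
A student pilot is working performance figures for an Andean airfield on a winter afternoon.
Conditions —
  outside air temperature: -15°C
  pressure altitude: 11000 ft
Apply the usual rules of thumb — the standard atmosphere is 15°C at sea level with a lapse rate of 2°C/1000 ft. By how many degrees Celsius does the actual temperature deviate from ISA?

ISA temperature at 11000 ft = 15 − 2 × (11000/1000) = -7°C.
Deviation = OAT − ISA = -15 − (-7) = -8°C.

ISA-8°C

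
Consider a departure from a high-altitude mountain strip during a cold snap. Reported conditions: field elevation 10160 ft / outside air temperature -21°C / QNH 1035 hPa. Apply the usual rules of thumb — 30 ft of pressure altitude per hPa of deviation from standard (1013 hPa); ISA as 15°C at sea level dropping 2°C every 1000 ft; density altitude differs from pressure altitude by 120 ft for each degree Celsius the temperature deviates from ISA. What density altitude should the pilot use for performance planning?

Pressure altitude = 10160 + (1013 − 1035) × 30 = 10160 + (-660) = 9500 ft.
ISA temperature at 9500 ft = 15 − 2 × (9500/1000) = -4°C.
ISA deviation = -21 − (-4) = -17°C.
Density altitude = 9500 + 120 × (-17) = 7460 ft.

7460 ft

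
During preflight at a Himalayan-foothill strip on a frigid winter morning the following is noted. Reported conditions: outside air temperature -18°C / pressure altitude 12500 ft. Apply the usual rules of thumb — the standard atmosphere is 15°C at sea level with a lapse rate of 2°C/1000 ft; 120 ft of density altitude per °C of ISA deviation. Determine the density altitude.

ISA temperature at 12500 ft = 15 − 2 × (12500/1000) = -10°C.
ISA deviation = -18 − (-10) = -8°C.
Density altitude = 12500 + 120 × (-8) = 12500 + (-960) = 11540 ft.

11540 ft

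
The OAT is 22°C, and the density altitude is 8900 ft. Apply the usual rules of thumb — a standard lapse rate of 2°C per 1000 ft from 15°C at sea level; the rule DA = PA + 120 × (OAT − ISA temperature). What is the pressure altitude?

DA = PA + 120 × (OAT − (15 − 2·PA/1000)) = PA + 120·OAT − 1800 + 0.24·PA = 1.24·PA + 120·OAT − 1800.
So 1.24·PA = 8900 − 120 × 22 + 1800 = 8060.
PA = 8060 / 1.24 = 6500 ft.

6500 ft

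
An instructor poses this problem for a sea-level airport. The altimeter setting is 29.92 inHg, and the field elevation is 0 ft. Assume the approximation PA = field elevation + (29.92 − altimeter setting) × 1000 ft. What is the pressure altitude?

0 ft

Pressure correction = (29.92 − 29.92) × 1000 = 0 ft.
Pressure altitude = 0 + (0) = 0 ft.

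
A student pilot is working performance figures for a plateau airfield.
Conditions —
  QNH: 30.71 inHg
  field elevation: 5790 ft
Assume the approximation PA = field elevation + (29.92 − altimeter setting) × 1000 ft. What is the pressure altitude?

5000 ft

Pressure correction = (29.92 − 30.71) × 1000 = -790 ft.
Pressure altitude = 5790 + (-790) = 5000 ft.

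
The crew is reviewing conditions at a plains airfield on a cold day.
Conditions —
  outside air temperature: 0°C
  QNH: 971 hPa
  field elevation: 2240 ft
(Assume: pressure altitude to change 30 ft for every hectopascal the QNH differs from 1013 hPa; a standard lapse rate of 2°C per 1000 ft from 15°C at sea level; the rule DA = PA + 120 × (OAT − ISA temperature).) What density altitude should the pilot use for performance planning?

Pressure altitude = 2240 + (1013 − 971) × 30 = 2240 + (+1260) = 3500 ft.
ISA temperature at 3500 ft = 15 − 2 × (3500/1000) = 8°C.
ISA deviation = 0 − 8 = -8°C.
Density altitude = 3500 + 120 × (-8) = 2540 ft.

2540 ft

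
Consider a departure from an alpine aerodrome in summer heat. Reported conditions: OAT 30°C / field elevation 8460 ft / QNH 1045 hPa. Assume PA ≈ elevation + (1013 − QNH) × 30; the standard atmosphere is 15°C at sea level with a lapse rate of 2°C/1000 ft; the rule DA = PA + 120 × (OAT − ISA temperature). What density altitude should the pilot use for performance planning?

Pressure altitude = 8460 + (1013 − 1045) × 30 = 8460 + (-960) = 7500 ft.
ISA temperature at 7500 ft = 15 − 2 × (7500/1000) = 0°C.
ISA deviation = 30 − 0 = +30°C.
Density altitude = 7500 + 120 × (30) = 11100 ft.

11100 ft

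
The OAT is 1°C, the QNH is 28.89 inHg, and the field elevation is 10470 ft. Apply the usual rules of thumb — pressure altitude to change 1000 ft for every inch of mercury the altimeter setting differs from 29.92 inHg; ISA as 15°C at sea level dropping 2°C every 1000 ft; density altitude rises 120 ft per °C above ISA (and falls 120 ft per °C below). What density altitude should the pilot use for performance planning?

12580 ft

Pressure altitude = 10470 + (29.92 − 28.89) × 1000 = 10470 + (+1030) = 11500 ft.
ISA temperature at 11500 ft = 15 − 2 × (11500/1000) = -8°C.
ISA deviation = 1 − (-8) = +9°C.
Density altitude = 11500 + 120 × (9) = 12580 ft.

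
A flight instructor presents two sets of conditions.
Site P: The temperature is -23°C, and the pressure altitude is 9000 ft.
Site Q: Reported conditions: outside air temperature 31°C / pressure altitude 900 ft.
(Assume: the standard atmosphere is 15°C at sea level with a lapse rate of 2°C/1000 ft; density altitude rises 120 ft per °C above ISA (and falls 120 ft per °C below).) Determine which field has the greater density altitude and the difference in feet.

Site P: ISA temp = -3°C, deviation -20°C, DA = 9000 + 120 × (-20) = 6600 ft.
Site Q: ISA temp = 13.2°C, deviation +17.8°C, DA = 900 + 120 × 17.8 = 3036 ft.
Site P is higher by 6600 − 3036 = 3564 ft.

Site P by 3564 ft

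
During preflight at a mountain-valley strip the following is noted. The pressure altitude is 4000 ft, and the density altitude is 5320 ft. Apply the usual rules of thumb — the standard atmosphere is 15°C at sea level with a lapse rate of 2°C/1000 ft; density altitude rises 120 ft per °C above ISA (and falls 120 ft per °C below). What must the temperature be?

18°C

Density altitude − pressure altitude = 5320 − 4000 = +1320 ft.
At 120 ft/°C that is an ISA deviation of 1320/120 = +11°C.
ISA temperature at 4000 ft = 15 − 2 × (4000/1000) = 7°C.
OAT = ISA + deviation = 7 + (+11) = 18°C.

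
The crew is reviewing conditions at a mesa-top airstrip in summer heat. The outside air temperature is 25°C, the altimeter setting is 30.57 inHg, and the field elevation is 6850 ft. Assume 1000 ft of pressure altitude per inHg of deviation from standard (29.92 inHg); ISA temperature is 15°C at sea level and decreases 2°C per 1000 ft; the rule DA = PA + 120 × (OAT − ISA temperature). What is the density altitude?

8888 ft

Pressure altitude = 6850 + (29.92 − 30.57) × 1000 = 6850 + (-650) = 6200 ft.
ISA temperature at 6200 ft = 15 − 2 × (6200/1000) = 2.6°C.
ISA deviation = 25 − 2.6 = +22.4°C.
Density altitude = 6200 + 120 × (22.4) = 8888 ft.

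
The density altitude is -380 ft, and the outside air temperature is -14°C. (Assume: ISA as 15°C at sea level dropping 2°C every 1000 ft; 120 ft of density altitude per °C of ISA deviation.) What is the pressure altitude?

DA = PA + 120 × (OAT − (15 − 2·PA/1000)) = PA + 120·OAT − 1800 + 0.24·PA = 1.24·PA + 120·OAT − 1800.
So 1.24·PA = -380 − 120 × (-14) + 1800 = 3100.
PA = 3100 / 1.24 = 2500 ft.

2500 ft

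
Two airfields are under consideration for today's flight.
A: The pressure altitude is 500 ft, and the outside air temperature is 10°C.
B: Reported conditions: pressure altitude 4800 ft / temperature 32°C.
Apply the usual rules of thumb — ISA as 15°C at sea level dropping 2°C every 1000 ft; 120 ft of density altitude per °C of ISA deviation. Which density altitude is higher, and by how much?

B by 7972 ft

A: ISA temp = 14°C, deviation -4°C, DA = 500 + 120 × (-4) = 20 ft.
B: ISA temp = 5.4°C, deviation +26.6°C, DA = 4800 + 120 × 26.6 = 7992 ft.
B is higher by 7992 − 20 = 7972 ft.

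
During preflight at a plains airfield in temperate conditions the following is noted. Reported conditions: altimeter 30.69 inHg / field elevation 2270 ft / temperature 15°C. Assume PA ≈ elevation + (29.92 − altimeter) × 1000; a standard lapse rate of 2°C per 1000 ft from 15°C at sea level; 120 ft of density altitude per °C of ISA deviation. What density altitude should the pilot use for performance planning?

Pressure altitude = 2270 + (29.92 − 30.69) × 1000 = 2270 + (-770) = 1500 ft.
ISA temperature at 1500 ft = 15 − 2 × (1500/1000) = 12°C.
ISA deviation = 15 − 12 = +3°C.
Density altitude = 1500 + 120 × (3) = 1860 ft.

1860 ft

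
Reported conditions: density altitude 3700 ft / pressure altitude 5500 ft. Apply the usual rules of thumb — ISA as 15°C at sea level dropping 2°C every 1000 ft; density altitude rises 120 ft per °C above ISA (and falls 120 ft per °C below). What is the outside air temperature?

-11°C

Density altitude − pressure altitude = 3700 − 5500 = -1800 ft.
At 120 ft/°C that is an ISA deviation of -1800/120 = -15°C.
ISA temperature at 5500 ft = 15 − 2 × (5500/1000) = 4°C.
OAT = ISA + deviation = 4 + (-15) = -11°C.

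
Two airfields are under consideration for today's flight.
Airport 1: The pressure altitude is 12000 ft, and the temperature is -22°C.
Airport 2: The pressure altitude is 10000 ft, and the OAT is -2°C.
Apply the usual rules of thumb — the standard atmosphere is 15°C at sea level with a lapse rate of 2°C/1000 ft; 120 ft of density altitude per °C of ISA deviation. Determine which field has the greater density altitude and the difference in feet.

Airport 1 by 80 ft

Airport 1: ISA temp = -9°C, deviation -13°C, DA = 12000 + 120 × (-13) = 10440 ft.
Airport 2: ISA temp = -5°C, deviation +3°C, DA = 10000 + 120 × 3 = 10360 ft.
Airport 1 is higher by 10440 − 10360 = 80 ft.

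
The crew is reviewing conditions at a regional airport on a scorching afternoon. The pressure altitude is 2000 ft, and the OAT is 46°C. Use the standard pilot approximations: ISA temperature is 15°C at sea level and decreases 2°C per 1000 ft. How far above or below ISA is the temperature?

ISA temperature at 2000 ft = 15 − 2 × (2000/1000) = 11°C.
Deviation = OAT − ISA = 46 − 11 = +35°C.

ISA+35°C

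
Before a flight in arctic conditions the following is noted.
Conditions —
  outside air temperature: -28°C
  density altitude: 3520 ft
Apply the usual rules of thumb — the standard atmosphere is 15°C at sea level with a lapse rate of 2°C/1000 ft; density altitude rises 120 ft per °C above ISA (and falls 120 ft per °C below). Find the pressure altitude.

7000 ft

DA = PA + 120 × (OAT − (15 − 2·PA/1000)) = PA + 120·OAT − 1800 + 0.24·PA = 1.24·PA + 120·OAT − 1800.
So 1.24·PA = 3520 − 120 × (-28) + 1800 = 8680.
PA = 8680 / 1.24 = 7000 ft.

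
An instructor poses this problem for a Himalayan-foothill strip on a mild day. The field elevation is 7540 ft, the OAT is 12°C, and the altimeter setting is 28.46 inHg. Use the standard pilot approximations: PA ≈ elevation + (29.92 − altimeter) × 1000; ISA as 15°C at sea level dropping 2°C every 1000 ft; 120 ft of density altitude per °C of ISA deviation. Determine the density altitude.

Pressure altitude = 7540 + (29.92 − 28.46) × 1000 = 7540 + (+1460) = 9000 ft.
ISA temperature at 9000 ft = 15 − 2 × (9000/1000) = -3°C.
ISA deviation = 12 − (-3) = +15°C.
Density altitude = 9000 + 120 × (15) = 10800 ft.

10800 ft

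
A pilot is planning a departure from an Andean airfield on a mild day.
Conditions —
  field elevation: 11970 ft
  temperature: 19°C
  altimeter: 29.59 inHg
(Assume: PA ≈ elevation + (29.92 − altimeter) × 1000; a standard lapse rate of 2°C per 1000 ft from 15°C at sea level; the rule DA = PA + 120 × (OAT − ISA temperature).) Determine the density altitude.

Pressure altitude = 11970 + (29.92 − 29.59) × 1000 = 11970 + (+330) = 12300 ft.
ISA temperature at 12300 ft = 15 − 2 × (12300/1000) = -9.6°C.
ISA deviation = 19 − (-9.6) = +28.6°C.
Density altitude = 12300 + 120 × (28.6) = 15732 ft.

15732 ft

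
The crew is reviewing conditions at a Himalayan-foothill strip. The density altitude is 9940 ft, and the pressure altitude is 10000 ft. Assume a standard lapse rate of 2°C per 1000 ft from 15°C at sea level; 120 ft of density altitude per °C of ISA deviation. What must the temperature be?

Density altitude − pressure altitude = 9940 − 10000 = -60 ft.
At 120 ft/°C that is an ISA deviation of -60/120 = -0.5°C.
ISA temperature at 10000 ft = 15 − 2 × (10000/1000) = -5°C.
OAT = ISA + deviation = -5 + (-0.5) = -5.5°C.

-5.5°C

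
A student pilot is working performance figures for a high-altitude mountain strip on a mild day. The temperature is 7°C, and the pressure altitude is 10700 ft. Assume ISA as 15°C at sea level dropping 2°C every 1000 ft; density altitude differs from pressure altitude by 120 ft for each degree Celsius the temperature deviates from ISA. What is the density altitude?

ISA temperature at 10700 ft = 15 − 2 × (10700/1000) = -6.4°C.
ISA deviation = 7 − (-6.4) = +13.4°C.
Density altitude = 10700 + 120 × (13.4) = 10700 + (+1608) = 12308 ft.

12308 ft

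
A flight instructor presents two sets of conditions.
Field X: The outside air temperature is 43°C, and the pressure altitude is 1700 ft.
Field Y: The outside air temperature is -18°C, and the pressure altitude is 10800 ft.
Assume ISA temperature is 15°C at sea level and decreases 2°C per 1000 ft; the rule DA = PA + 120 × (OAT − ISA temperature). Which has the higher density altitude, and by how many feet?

Field X: ISA temp = 11.6°C, deviation +31.4°C, DA = 1700 + 120 × 31.4 = 5468 ft.
Field Y: ISA temp = -6.6°C, deviation -11.4°C, DA = 10800 + 120 × (-11.4) = 9432 ft.
Field Y is higher by 9432 − 5468 = 3964 ft.

Field Y by 3964 ft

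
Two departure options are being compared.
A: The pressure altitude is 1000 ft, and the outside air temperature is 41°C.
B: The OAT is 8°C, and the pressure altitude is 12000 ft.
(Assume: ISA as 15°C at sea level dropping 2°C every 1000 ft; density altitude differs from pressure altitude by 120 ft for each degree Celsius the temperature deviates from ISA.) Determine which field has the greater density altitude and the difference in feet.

A: ISA temp = 13°C, deviation +28°C, DA = 1000 + 120 × 28 = 4360 ft.
B: ISA temp = -9°C, deviation +17°C, DA = 12000 + 120 × 17 = 14040 ft.
B is higher by 14040 − 4360 = 9680 ft.

B by 9680 ft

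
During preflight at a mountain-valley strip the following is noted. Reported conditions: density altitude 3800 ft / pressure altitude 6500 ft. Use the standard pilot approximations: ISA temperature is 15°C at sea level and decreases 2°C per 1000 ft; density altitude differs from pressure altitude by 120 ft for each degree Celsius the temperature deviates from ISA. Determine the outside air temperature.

Density altitude − pressure altitude = 3800 − 6500 = -2700 ft.
At 120 ft/°C that is an ISA deviation of -2700/120 = -22.5°C.
ISA temperature at 6500 ft = 15 − 2 × (6500/1000) = 2°C.
OAT = ISA + deviation = 2 + (-22.5) = -20.5°C.

-20.5°C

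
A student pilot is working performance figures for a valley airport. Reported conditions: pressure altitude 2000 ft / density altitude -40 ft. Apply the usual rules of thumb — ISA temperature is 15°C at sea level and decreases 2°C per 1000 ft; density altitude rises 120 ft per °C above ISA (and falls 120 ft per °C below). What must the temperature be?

-6°C

Density altitude − pressure altitude = -40 − 2000 = -2040 ft.
At 120 ft/°C that is an ISA deviation of -2040/120 = -17°C.
ISA temperature at 2000 ft = 15 − 2 × (2000/1000) = 11°C.
OAT = ISA + deviation = 11 + (-17) = -6°C.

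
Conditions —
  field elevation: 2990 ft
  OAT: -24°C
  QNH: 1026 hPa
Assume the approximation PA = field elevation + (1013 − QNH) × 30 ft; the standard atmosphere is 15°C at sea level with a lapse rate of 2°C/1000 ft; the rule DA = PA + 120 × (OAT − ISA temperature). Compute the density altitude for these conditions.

Pressure altitude = 2990 + (1013 − 1026) × 30 = 2990 + (-390) = 2600 ft.
ISA temperature at 2600 ft = 15 − 2 × (2600/1000) = 9.8°C.
ISA deviation = -24 − 9.8 = -33.8°C.
Density altitude = 2600 + 120 × (-33.8) = -1456 ft.

-1456 ft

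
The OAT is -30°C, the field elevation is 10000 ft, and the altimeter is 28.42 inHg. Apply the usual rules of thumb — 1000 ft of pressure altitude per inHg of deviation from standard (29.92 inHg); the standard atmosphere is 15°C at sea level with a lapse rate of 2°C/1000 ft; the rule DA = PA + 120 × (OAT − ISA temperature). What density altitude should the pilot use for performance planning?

Pressure altitude = 10000 + (29.92 − 28.42) × 1000 = 10000 + (+1500) = 11500 ft.
ISA temperature at 11500 ft = 15 − 2 × (11500/1000) = -8°C.
ISA deviation = -30 − (-8) = -22°C.
Density altitude = 11500 + 120 × (-22) = 8860 ft.

8860 ft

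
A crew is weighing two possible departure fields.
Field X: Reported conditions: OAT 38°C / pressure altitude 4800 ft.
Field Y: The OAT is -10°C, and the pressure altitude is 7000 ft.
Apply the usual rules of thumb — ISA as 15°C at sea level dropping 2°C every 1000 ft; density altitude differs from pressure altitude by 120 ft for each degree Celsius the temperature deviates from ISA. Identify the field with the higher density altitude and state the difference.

Field X: ISA temp = 5.4°C, deviation +32.6°C, DA = 4800 + 120 × 32.6 = 8712 ft.
Field Y: ISA temp = 1°C, deviation -11°C, DA = 7000 + 120 × (-11) = 5680 ft.
Field X is higher by 8712 − 5680 = 3032 ft.

Field X by 3032 ft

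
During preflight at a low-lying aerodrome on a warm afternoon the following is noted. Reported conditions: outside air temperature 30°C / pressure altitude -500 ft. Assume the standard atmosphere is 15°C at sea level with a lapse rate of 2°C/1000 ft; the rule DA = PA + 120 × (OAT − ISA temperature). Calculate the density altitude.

1180 ft

ISA temperature at -500 ft = 15 − 2 × (-500/1000) = 16°C.
ISA deviation = 30 − 16 = +14°C.
Density altitude = -500 + 120 × (14) = -500 + (+1680) = 1180 ft.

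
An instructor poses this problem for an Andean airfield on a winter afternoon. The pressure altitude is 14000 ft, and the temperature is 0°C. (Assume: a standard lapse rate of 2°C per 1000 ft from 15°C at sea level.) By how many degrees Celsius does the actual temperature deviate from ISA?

ISA+13°C

ISA temperature at 14000 ft = 15 − 2 × (14000/1000) = -13°C.
Deviation = OAT − ISA = 0 − (-13) = +13°C.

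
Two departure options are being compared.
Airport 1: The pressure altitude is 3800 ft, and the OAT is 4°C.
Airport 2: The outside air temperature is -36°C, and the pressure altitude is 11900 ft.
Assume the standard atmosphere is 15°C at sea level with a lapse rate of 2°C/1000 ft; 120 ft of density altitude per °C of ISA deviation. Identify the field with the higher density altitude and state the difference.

Airport 2 by 5244 ft

Airport 1: ISA temp = 7.4°C, deviation -3.4°C, DA = 3800 + 120 × (-3.4) = 3392 ft.
Airport 2: ISA temp = -8.8°C, deviation -27.2°C, DA = 11900 + 120 × (-27.2) = 8636 ft.
Airport 2 is higher by 8636 − 3392 = 5244 ft.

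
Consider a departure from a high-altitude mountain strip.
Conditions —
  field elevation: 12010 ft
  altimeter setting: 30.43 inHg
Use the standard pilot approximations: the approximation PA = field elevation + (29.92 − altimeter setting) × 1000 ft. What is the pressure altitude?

11500 ft

Pressure correction = (29.92 − 30.43) × 1000 = -510 ft.
Pressure altitude = 12010 + (-510) = 11500 ft.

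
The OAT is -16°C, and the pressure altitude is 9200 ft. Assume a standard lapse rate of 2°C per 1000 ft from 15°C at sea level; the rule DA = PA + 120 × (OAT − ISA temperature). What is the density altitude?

ISA temperature at 9200 ft = 15 − 2 × (9200/1000) = -3.4°C.
ISA deviation = -16 − (-3.4) = -12.6°C.
Density altitude = 9200 + 120 × (-12.6) = 9200 + (-1512) = 7688 ft.

7688 ft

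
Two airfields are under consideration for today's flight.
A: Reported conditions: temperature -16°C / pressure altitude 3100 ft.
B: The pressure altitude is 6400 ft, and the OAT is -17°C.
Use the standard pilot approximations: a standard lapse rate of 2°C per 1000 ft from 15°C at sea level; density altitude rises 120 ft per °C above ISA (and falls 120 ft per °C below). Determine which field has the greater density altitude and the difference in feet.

B by 3972 ft

A: ISA temp = 8.8°C, deviation -24.8°C, DA = 3100 + 120 × (-24.8) = 124 ft.
B: ISA temp = 2.2°C, deviation -19.2°C, DA = 6400 + 120 × (-19.2) = 4096 ft.
B is higher by 4096 − 124 = 3972 ft.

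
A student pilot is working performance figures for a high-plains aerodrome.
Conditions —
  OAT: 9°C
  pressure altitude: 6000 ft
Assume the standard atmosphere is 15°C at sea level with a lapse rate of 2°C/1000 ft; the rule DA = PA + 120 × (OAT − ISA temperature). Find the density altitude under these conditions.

6720 ft

ISA temperature at 6000 ft = 15 − 2 × (6000/1000) = 3°C.
ISA deviation = 9 − 3 = +6°C.
Density altitude = 6000 + 120 × (6) = 6000 + (+720) = 6720 ft.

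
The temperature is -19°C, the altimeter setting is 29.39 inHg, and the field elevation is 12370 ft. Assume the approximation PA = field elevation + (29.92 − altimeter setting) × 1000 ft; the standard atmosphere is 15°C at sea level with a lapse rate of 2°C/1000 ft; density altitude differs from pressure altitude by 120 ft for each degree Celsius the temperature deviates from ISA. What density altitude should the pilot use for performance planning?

Pressure altitude = 12370 + (29.92 − 29.39) × 1000 = 12370 + (+530) = 12900 ft.
ISA temperature at 12900 ft = 15 − 2 × (12900/1000) = -10.8°C.
ISA deviation = -19 − (-10.8) = -8.2°C.
Density altitude = 12900 + 120 × (-8.2) = 11916 ft.

11916 ft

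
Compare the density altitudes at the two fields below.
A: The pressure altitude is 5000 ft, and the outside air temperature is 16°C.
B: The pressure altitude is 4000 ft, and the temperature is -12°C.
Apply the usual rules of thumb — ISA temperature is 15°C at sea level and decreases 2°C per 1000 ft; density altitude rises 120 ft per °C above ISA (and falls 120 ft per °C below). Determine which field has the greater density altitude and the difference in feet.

A: ISA temp = 5°C, deviation +11°C, DA = 5000 + 120 × 11 = 6320 ft.
B: ISA temp = 7°C, deviation -19°C, DA = 4000 + 120 × (-19) = 1720 ft.
A is higher by 6320 − 1720 = 4600 ft.

A by 4600 ft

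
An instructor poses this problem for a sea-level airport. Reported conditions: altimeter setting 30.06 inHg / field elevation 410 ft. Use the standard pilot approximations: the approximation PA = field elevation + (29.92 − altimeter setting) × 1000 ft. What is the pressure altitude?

270 ft

Pressure correction = (29.92 − 30.06) × 1000 = -140 ft.
Pressure altitude = 410 + (-140) = 270 ft.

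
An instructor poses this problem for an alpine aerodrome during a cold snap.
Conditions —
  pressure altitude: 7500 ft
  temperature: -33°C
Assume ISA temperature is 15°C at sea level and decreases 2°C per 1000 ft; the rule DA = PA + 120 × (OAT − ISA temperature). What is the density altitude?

3540 ft

ISA temperature at 7500 ft = 15 − 2 × (7500/1000) = 0°C.
ISA deviation = -33 − 0 = -33°C.
Density altitude = 7500 + 120 × (-33) = 7500 + (-3960) = 3540 ft.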